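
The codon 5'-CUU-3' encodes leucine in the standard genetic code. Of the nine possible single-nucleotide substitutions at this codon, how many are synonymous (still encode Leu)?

3

Position 1: none → 0 synonymous.
Position 2: none → 0 synonymous.
Position 3: CUC, CUA, CUG → 3 synonymous.
Total: 0 + 0 + 3 = 3.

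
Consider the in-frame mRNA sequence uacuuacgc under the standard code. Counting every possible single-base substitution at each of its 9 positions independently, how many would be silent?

6

Codon 1 (UAC, Tyr): 1 synonymous substitution.
Codon 2 (UUA, Leu): 2 synonymous substitutions.
Codon 3 (CGC, Arg): 3 synonymous substitutions.
Total: 1 + 2 + 3 = 6.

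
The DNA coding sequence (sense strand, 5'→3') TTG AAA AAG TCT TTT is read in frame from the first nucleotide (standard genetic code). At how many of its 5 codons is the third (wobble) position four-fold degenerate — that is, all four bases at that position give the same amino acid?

1

Codon 1 TTG (Leu): third position 2-fold.
Codon 2 AAA (Lys): third position 2-fold.
Codon 3 AAG (Lys): third position 2-fold.
Codon 4 TCT (Ser): third position 4-fold.
Codon 5 TTT (Phe): third position 2-fold.
Four-fold degenerate third positions: 1.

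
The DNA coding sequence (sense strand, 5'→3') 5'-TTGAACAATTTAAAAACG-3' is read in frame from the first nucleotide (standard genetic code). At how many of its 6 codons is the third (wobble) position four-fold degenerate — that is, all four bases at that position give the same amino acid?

1

Codon 1 TTG (Leu): third position 2-fold.
Codon 2 AAC (Asn): third position 2-fold.
Codon 3 AAT (Asn): third position 2-fold.
Codon 4 TTA (Leu): third position 2-fold.
Codon 5 AAA (Lys): third position 2-fold.
Codon 6 ACG (Thr): third position 4-fold.
Four-fold degenerate third positions: 1.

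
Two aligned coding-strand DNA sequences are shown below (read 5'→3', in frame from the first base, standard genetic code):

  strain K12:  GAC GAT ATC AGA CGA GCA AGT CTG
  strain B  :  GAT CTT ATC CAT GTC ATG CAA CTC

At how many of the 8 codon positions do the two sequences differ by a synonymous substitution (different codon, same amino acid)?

Codon 1: GAC Asp / GAT Asp — synonymous.
Codon 2: GAT Asp / CTT Leu — nonsynonymous.
Codon 3: ATC Ile / ATC Ile — identical.
Codon 4: AGA Arg / CAT His — nonsynonymous.
Codon 5: CGA Arg / GTC Val — nonsynonymous.
Codon 6: GCA Ala / ATG Met — nonsynonymous.
Codon 7: AGT Ser / CAA Gln — nonsynonymous.
Codon 8: CTG Leu / CTC Leu — synonymous.
Synonymous differences: 2.

2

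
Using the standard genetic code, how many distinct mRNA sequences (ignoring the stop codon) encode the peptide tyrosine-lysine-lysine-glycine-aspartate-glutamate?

128

Tyr: 2 codons.
Lys: 2 codons.
Lys: 2 codons.
Gly: 4 codons.
Asp: 2 codons.
Glu: 2 codons.
2 × 2 × 2 × 4 × 2 × 2 = 128.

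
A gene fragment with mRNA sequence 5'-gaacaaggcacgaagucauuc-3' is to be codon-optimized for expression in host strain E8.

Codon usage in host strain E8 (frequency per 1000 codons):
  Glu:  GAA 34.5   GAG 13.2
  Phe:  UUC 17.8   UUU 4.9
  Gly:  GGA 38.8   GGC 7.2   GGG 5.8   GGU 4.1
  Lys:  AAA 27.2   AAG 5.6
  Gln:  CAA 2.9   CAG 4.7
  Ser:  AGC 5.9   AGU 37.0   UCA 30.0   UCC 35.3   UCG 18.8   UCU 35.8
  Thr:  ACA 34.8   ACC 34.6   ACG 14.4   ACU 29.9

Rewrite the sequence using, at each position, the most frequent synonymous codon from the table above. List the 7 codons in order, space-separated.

GAA CAG GGA ACA AAA AGU UUC

Codon 1 (Glu): best is GAA at 34.5.
Codon 2 (Gln): best is CAG at 4.7.
Codon 3 (Gly): best is GGA at 38.8.
Codon 4 (Thr): best is ACA at 34.8.
Codon 5 (Lys): best is AAA at 27.2.
Codon 6 (Ser): best is AGU at 37.0.
Codon 7 (Phe): best is UUC at 17.8.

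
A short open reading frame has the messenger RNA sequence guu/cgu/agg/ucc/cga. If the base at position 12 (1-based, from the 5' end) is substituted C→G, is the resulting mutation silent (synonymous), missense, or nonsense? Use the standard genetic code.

silent

Position 12 falls in codon 4: UCC → Ser.
After the substitution the codon is UCG → Ser.
Both encode Ser, so the change is synonymous.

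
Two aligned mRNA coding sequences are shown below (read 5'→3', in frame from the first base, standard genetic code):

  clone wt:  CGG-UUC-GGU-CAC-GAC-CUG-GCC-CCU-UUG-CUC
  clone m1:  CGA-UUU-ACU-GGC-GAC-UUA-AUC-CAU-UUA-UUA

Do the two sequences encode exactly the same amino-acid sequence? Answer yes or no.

no

Codon 1: CGG Arg / CGA Arg — synonymous.
Codon 2: UUC Phe / UUU Phe — synonymous.
Codon 3: GGU Gly / ACU Thr — nonsynonymous.
Codon 4: CAC His / GGC Gly — nonsynonymous.
Codon 5: GAC Asp / GAC Asp — identical.
Codon 6: CUG Leu / UUA Leu — synonymous.
Codon 7: GCC Ala / AUC Ile — nonsynonymous.
Codon 8: CCU Pro / CAU His — nonsynonymous.
Codon 9: UUG Leu / UUA Leu — synonymous.
Codon 10: CUC Leu / UUA Leu — synonymous.
Nonsynonymous differences: 4 → different protein.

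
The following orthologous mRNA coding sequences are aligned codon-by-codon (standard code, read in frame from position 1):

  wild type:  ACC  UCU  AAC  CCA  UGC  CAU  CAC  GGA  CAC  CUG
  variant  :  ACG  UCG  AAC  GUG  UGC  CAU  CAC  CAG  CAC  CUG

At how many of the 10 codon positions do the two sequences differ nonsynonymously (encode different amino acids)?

2

Codon 1: ACC Thr / ACG Thr — synonymous.
Codon 2: UCU Ser / UCG Ser — synonymous.
Codon 3: AAC Asn / AAC Asn — identical.
Codon 4: CCA Pro / GUG Val — nonsynonymous.
Codon 5: UGC Cys / UGC Cys — identical.
Codon 6: CAU His / CAU His — identical.
Codon 7: CAC His / CAC His — identical.
Codon 8: GGA Gly / CAG Gln — nonsynonymous.
Codon 9: CAC His / CAC His — identical.
Codon 10: CUG Leu / CUG Leu — identical.
Nonsynonymous differences: 2.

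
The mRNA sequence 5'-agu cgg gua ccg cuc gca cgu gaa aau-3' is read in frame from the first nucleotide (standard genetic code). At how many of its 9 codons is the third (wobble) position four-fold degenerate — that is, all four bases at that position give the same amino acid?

6

Codon 1 AGU (Ser): third position 2-fold.
Codon 2 CGG (Arg): third position 4-fold.
Codon 3 GUA (Val): third position 4-fold.
Codon 4 CCG (Pro): third position 4-fold.
Codon 5 CUC (Leu): third position 4-fold.
Codon 6 GCA (Ala): third position 4-fold.
Codon 7 CGU (Arg): third position 4-fold.
Codon 8 GAA (Glu): third position 2-fold.
Codon 9 AAU (Asn): third position 2-fold.
Four-fold degenerate third positions: 6.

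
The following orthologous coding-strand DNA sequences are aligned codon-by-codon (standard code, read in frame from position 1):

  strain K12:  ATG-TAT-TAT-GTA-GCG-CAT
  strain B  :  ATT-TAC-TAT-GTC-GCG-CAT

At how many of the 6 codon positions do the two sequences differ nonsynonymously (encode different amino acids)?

Codon 1: ATG Met / ATT Ile — nonsynonymous.
Codon 2: TAT Tyr / TAC Tyr — synonymous.
Codon 3: TAT Tyr / TAT Tyr — identical.
Codon 4: GTA Val / GTC Val — synonymous.
Codon 5: GCG Ala / GCG Ala — identical.
Codon 6: CAT His / CAT His — identical.
Nonsynonymous differences: 1.

1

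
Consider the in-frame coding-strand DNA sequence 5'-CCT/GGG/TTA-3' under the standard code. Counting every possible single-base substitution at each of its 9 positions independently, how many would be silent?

8

Codon 1 (CCT, Pro): 3 synonymous substitutions.
Codon 2 (GGG, Gly): 3 synonymous substitutions.
Codon 3 (TTA, Leu): 2 synonymous substitutions.
Total: 3 + 3 + 2 = 8.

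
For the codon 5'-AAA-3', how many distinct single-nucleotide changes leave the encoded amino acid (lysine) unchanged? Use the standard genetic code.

Position 1: none → 0 synonymous.
Position 2: none → 0 synonymous.
Position 3: AAG → 1 synonymous.
Total: 0 + 0 + 1 = 1.

1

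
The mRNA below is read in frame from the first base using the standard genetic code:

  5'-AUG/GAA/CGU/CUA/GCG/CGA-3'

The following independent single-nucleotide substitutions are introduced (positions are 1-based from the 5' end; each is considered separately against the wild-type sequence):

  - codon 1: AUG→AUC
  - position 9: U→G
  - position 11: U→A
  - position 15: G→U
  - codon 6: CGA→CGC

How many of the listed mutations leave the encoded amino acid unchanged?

3

Codon 1: AUG (Met) → AUC (Ile) — missense.
Codon 3: CGU (Arg) → CGG (Arg) — synonymous.
Codon 4: CUA (Leu) → CAA (Gln) — missense.
Codon 5: GCG (Ala) → GCU (Ala) — synonymous.
Codon 6: CGA (Arg) → CGC (Arg) — synonymous.
Synonymous: 3 of 5.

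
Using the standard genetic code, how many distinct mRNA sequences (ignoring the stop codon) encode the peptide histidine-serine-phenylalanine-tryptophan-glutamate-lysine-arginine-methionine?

His: 2 codons.
Ser: 6 codons.
Phe: 2 codons.
Trp: 1 codon.
Glu: 2 codons.
Lys: 2 codons.
Arg: 6 codons.
Met: 1 codon.
2 × 6 × 2 × 1 × 2 × 2 × 6 × 1 = 576.

576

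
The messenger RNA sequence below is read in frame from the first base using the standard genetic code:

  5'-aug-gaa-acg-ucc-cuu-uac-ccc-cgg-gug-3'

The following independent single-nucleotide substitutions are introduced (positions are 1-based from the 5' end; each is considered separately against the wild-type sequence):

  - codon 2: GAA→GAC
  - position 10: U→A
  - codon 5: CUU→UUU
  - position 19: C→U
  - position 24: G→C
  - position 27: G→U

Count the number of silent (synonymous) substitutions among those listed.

Codon 2: GAA (Glu) → GAC (Asp) — missense.
Codon 4: UCC (Ser) → ACC (Thr) — missense.
Codon 5: CUU (Leu) → UUU (Phe) — missense.
Codon 7: CCC (Pro) → UCC (Ser) — missense.
Codon 8: CGG (Arg) → CGC (Arg) — synonymous.
Codon 9: GUG (Val) → GUU (Val) — synonymous.
Synonymous: 2 of 6.

2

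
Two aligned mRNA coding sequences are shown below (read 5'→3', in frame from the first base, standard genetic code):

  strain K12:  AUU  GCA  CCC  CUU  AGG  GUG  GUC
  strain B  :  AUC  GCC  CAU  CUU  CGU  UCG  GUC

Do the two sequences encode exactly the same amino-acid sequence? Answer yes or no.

no

Codon 1: AUU Ile / AUC Ile — synonymous.
Codon 2: GCA Ala / GCC Ala — synonymous.
Codon 3: CCC Pro / CAU His — nonsynonymous.
Codon 4: CUU Leu / CUU Leu — identical.
Codon 5: AGG Arg / CGU Arg — synonymous.
Codon 6: GUG Val / UCG Ser — nonsynonymous.
Codon 7: GUC Val / GUC Val — identical.
Nonsynonymous differences: 2 → different protein.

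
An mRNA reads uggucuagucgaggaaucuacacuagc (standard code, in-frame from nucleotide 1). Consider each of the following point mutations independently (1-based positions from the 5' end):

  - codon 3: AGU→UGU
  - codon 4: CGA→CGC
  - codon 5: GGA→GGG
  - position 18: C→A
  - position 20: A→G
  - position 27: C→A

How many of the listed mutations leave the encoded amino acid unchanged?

3

Codon 3: AGU (Ser) → UGU (Cys) — missense.
Codon 4: CGA (Arg) → CGC (Arg) — synonymous.
Codon 5: GGA (Gly) → GGG (Gly) — synonymous.
Codon 6: AUC (Ile) → AUA (Ile) — synonymous.
Codon 7: UAC (Tyr) → UGC (Cys) — missense.
Codon 9: AGC (Ser) → AGA (Arg) — missense.
Synonymous: 3 of 6.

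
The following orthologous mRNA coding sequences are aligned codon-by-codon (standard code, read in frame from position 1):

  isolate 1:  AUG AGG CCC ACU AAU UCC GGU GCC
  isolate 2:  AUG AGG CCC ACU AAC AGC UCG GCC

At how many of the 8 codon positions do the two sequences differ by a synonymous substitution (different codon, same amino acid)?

Codon 1: AUG Met / AUG Met — identical.
Codon 2: AGG Arg / AGG Arg — identical.
Codon 3: CCC Pro / CCC Pro — identical.
Codon 4: ACU Thr / ACU Thr — identical.
Codon 5: AAU Asn / AAC Asn — synonymous.
Codon 6: UCC Ser / AGC Ser — synonymous.
Codon 7: GGU Gly / UCG Ser — nonsynonymous.
Codon 8: GCC Ala / GCC Ala — identical.
Synonymous differences: 2.

2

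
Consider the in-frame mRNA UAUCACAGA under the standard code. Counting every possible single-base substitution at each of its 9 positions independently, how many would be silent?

Codon 1 (UAU, Tyr): 1 synonymous substitution.
Codon 2 (CAC, His): 1 synonymous substitution.
Codon 3 (AGA, Arg): 2 synonymous substitutions.
Total: 1 + 1 + 2 = 4.

4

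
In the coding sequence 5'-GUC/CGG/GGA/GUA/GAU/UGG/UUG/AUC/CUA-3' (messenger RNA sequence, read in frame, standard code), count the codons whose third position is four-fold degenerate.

Codon 1 GUC (Val): third position 4-fold.
Codon 2 CGG (Arg): third position 4-fold.
Codon 3 GGA (Gly): third position 4-fold.
Codon 4 GUA (Val): third position 4-fold.
Codon 5 GAU (Asp): third position 2-fold.
Codon 6 UGG (Trp): third position 1-fold.
Codon 7 UUG (Leu): third position 2-fold.
Codon 8 AUC (Ile): third position 3-fold.
Codon 9 CUA (Leu): third position 4-fold.
Four-fold degenerate third positions: 5.

5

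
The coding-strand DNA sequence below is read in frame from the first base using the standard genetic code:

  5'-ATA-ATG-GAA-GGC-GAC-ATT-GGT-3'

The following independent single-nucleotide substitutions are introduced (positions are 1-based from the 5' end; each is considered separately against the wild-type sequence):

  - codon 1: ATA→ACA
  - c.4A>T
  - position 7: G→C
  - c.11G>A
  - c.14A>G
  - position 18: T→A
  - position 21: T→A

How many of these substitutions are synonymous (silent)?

Codon 1: ATA (Ile) → ACA (Thr) — missense.
Codon 2: ATG (Met) → TTG (Leu) — missense.
Codon 3: GAA (Glu) → CAA (Gln) — missense.
Codon 4: GGC (Gly) → GAC (Asp) — missense.
Codon 5: GAC (Asp) → GGC (Gly) — missense.
Codon 6: ATT (Ile) → ATA (Ile) — synonymous.
Codon 7: GGT (Gly) → GGA (Gly) — synonymous.
Synonymous: 2 of 7.

2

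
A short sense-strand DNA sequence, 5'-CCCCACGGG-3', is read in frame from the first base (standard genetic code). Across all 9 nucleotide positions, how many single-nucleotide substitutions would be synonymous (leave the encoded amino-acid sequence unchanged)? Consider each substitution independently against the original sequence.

Codon 1 (CCC, Pro): 3 synonymous substitutions.
Codon 2 (CAC, His): 1 synonymous substitution.
Codon 3 (GGG, Gly): 3 synonymous substitutions.
Total: 3 + 1 + 3 = 7.

7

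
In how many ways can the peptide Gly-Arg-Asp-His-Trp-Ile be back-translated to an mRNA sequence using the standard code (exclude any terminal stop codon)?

288

Gly: 4 codons.
Arg: 6 codons.
Asp: 2 codons.
His: 2 codons.
Trp: 1 codon.
Ile: 3 codons.
4 × 6 × 2 × 2 × 1 × 3 = 288.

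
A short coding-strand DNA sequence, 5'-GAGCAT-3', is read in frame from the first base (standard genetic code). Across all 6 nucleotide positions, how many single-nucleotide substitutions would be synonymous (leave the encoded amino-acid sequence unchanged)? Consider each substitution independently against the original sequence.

Codon 1 (GAG, Glu): 1 synonymous substitution.
Codon 2 (CAT, His): 1 synonymous substitution.
Total: 1 + 1 = 2.

2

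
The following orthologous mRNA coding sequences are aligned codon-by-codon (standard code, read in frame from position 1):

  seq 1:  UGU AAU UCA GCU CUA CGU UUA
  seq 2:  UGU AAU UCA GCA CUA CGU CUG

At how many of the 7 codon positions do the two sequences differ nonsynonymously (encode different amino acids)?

0

Codon 1: UGU Cys / UGU Cys — identical.
Codon 2: AAU Asn / AAU Asn — identical.
Codon 3: UCA Ser / UCA Ser — identical.
Codon 4: GCU Ala / GCA Ala — synonymous.
Codon 5: CUA Leu / CUA Leu — identical.
Codon 6: CGU Arg / CGU Arg — identical.
Codon 7: UUA Leu / CUG Leu — synonymous.
Nonsynonymous differences: 0.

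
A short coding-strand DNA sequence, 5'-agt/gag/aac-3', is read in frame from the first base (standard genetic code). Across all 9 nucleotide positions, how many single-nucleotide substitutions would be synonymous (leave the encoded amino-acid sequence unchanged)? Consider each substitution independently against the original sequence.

3

Codon 1 (AGT, Ser): 1 synonymous substitution.
Codon 2 (GAG, Glu): 1 synonymous substitution.
Codon 3 (AAC, Asn): 1 synonymous substitution.
Total: 1 + 1 + 1 = 3.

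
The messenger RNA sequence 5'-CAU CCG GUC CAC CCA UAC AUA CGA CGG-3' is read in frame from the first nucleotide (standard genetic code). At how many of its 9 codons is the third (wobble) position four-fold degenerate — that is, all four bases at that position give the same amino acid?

5

Codon 1 CAU (His): third position 2-fold.
Codon 2 CCG (Pro): third position 4-fold.
Codon 3 GUC (Val): third position 4-fold.
Codon 4 CAC (His): third position 2-fold.
Codon 5 CCA (Pro): third position 4-fold.
Codon 6 UAC (Tyr): third position 2-fold.
Codon 7 AUA (Ile): third position 3-fold.
Codon 8 CGA (Arg): third position 4-fold.
Codon 9 CGG (Arg): third position 4-fold.
Four-fold degenerate third positions: 5.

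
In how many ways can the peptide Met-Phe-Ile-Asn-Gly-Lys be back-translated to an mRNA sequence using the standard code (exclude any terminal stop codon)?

Met: 1 codon.
Phe: 2 codons.
Ile: 3 codons.
Asn: 2 codons.
Gly: 4 codons.
Lys: 2 codons.
1 × 2 × 3 × 2 × 4 × 2 = 96.

96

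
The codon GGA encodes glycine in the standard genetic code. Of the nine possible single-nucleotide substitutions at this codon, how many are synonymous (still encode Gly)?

Position 1: none → 0 synonymous.
Position 2: none → 0 synonymous.
Position 3: GGU, GGC, GGG → 3 synonymous.
Total: 0 + 0 + 3 = 3.

3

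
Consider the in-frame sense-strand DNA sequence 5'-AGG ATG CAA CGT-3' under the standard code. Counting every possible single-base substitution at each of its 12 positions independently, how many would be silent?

Codon 1 (AGG, Arg): 2 synonymous substitutions.
Codon 2 (ATG, Met): 0 synonymous substitutions.
Codon 3 (CAA, Gln): 1 synonymous substitution.
Codon 4 (CGT, Arg): 3 synonymous substitutions.
Total: 2 + 0 + 1 + 3 = 6.

6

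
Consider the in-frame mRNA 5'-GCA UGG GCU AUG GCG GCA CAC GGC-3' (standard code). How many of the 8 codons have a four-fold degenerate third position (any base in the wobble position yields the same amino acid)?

5

Codon 1 GCA (Ala): third position 4-fold.
Codon 2 UGG (Trp): third position 1-fold.
Codon 3 GCU (Ala): third position 4-fold.
Codon 4 AUG (Met): third position 1-fold.
Codon 5 GCG (Ala): third position 4-fold.
Codon 6 GCA (Ala): third position 4-fold.
Codon 7 CAC (His): third position 2-fold.
Codon 8 GGC (Gly): third position 4-fold.
Four-fold degenerate third positions: 5.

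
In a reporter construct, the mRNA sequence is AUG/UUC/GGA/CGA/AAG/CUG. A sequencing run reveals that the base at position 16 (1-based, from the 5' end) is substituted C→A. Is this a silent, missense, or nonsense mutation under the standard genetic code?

Position 16 falls in codon 6: CUG → Leu.
After the substitution the codon is AUG → Met.
Leu ≠ Met, so this is a missense mutation.

missense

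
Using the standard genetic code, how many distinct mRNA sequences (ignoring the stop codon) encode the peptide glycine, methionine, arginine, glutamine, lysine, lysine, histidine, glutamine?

768

Gly: 4 codons.
Met: 1 codon.
Arg: 6 codons.
Gln: 2 codons.
Lys: 2 codons.
Lys: 2 codons.
His: 2 codons.
Gln: 2 codons.
4 × 1 × 6 × 2 × 2 × 2 × 2 × 2 = 768.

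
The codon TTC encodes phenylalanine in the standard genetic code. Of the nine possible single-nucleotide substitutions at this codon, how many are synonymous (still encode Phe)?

Position 1: none → 0 synonymous.
Position 2: none → 0 synonymous.
Position 3: TTT → 1 synonymous.
Total: 0 + 0 + 1 = 1.

1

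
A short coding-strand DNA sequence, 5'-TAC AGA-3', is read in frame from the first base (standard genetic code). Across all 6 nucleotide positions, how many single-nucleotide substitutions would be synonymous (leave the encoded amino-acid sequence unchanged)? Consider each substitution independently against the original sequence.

3

Codon 1 (TAC, Tyr): 1 synonymous substitution.
Codon 2 (AGA, Arg): 2 synonymous substitutions.
Total: 1 + 2 = 3.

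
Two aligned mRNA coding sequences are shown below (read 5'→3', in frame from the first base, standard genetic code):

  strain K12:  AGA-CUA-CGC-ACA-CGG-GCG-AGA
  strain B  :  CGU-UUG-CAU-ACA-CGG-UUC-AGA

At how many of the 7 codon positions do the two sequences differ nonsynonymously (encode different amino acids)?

Codon 1: AGA Arg / CGU Arg — synonymous.
Codon 2: CUA Leu / UUG Leu — synonymous.
Codon 3: CGC Arg / CAU His — nonsynonymous.
Codon 4: ACA Thr / ACA Thr — identical.
Codon 5: CGG Arg / CGG Arg — identical.
Codon 6: GCG Ala / UUC Phe — nonsynonymous.
Codon 7: AGA Arg / AGA Arg — identical.
Nonsynonymous differences: 2.

2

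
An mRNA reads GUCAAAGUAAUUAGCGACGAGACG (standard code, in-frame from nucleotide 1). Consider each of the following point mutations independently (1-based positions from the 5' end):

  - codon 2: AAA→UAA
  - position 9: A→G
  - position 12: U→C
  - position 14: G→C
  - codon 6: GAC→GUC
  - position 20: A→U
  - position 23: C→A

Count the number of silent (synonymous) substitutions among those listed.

2

Codon 2: AAA (Lys) → UAA (Stop) — nonsense.
Codon 3: GUA (Val) → GUG (Val) — synonymous.
Codon 4: AUU (Ile) → AUC (Ile) — synonymous.
Codon 5: AGC (Ser) → ACC (Thr) — missense.
Codon 6: GAC (Asp) → GUC (Val) — missense.
Codon 7: GAG (Glu) → GUG (Val) — missense.
Codon 8: ACG (Thr) → AAG (Lys) — missense.
Synonymous: 2 of 7.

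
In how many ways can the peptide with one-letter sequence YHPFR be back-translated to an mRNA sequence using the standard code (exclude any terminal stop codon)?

192

Tyr: 2 codons.
His: 2 codons.
Pro: 4 codons.
Phe: 2 codons.
Arg: 6 codons.
2 × 2 × 4 × 2 × 6 = 192.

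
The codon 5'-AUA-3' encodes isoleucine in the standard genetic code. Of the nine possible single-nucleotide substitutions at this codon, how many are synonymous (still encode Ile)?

2

Position 1: none → 0 synonymous.
Position 2: none → 0 synonymous.
Position 3: AUU, AUC → 2 synonymous.
Total: 0 + 0 + 2 = 2.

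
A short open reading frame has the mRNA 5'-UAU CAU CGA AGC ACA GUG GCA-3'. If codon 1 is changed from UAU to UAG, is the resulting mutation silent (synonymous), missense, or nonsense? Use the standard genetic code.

nonsense

Position 3 falls in codon 1: UAU → Tyr.
After the substitution the codon is UAG → Stop.
The new codon is a stop codon, so this is a nonsense mutation.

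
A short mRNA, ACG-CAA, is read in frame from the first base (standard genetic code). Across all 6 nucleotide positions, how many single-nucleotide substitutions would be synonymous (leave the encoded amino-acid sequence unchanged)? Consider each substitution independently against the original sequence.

Codon 1 (ACG, Thr): 3 synonymous substitutions.
Codon 2 (CAA, Gln): 1 synonymous substitution.
Total: 3 + 1 = 4.

4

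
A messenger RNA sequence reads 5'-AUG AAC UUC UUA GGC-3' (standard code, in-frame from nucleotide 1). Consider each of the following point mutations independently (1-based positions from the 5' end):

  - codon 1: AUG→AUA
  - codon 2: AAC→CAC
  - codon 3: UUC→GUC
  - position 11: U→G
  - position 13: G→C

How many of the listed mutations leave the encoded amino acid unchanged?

Codon 1: AUG (Met) → AUA (Ile) — missense.
Codon 2: AAC (Asn) → CAC (His) — missense.
Codon 3: UUC (Phe) → GUC (Val) — missense.
Codon 4: UUA (Leu) → UGA (Stop) — nonsense.
Codon 5: GGC (Gly) → CGC (Arg) — missense.
Synonymous: 0 of 5.

0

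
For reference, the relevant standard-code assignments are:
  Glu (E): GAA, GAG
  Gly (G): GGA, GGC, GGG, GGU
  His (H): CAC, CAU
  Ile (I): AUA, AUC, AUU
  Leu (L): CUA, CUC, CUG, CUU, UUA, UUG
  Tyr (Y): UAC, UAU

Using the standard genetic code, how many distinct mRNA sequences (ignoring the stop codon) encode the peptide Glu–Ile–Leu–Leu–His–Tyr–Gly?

Glu: 2 codons.
Ile: 3 codons.
Leu: 6 codons.
Leu: 6 codons.
His: 2 codons.
Tyr: 2 codons.
Gly: 4 codons.
2 × 3 × 6 × 6 × 2 × 2 × 4 = 3456.

3456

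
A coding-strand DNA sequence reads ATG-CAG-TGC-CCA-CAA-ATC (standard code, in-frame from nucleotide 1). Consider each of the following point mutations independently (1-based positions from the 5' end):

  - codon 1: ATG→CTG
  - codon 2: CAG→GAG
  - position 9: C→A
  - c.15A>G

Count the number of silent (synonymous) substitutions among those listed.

Codon 1: ATG (Met) → CTG (Leu) — missense.
Codon 2: CAG (Gln) → GAG (Glu) — missense.
Codon 3: TGC (Cys) → TGA (Stop) — nonsense.
Codon 5: CAA (Gln) → CAG (Gln) — synonymous.
Synonymous: 1 of 4.

1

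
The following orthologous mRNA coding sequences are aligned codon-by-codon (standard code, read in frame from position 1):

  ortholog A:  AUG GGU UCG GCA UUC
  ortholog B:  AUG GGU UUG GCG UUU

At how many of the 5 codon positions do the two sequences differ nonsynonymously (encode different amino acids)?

1

Codon 1: AUG Met / AUG Met — identical.
Codon 2: GGU Gly / GGU Gly — identical.
Codon 3: UCG Ser / UUG Leu — nonsynonymous.
Codon 4: GCA Ala / GCG Ala — synonymous.
Codon 5: UUC Phe / UUU Phe — synonymous.
Nonsynonymous differences: 1.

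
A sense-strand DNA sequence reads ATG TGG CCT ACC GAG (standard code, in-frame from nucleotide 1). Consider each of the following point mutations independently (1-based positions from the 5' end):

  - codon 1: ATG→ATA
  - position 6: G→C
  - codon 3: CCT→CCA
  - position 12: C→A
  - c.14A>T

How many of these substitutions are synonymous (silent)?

Codon 1: ATG (Met) → ATA (Ile) — missense.
Codon 2: TGG (Trp) → TGC (Cys) — missense.
Codon 3: CCT (Pro) → CCA (Pro) — synonymous.
Codon 4: ACC (Thr) → ACA (Thr) — synonymous.
Codon 5: GAG (Glu) → GTG (Val) — missense.
Synonymous: 2 of 5.

2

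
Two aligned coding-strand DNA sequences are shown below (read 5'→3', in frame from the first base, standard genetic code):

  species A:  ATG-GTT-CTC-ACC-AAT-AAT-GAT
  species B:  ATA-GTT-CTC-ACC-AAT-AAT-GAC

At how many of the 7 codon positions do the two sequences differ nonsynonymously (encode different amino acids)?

1

Codon 1: ATG Met / ATA Ile — nonsynonymous.
Codon 2: GTT Val / GTT Val — identical.
Codon 3: CTC Leu / CTC Leu — identical.
Codon 4: ACC Thr / ACC Thr — identical.
Codon 5: AAT Asn / AAT Asn — identical.
Codon 6: AAT Asn / AAT Asn — identical.
Codon 7: GAT Asp / GAC Asp — synonymous.
Nonsynonymous differences: 1.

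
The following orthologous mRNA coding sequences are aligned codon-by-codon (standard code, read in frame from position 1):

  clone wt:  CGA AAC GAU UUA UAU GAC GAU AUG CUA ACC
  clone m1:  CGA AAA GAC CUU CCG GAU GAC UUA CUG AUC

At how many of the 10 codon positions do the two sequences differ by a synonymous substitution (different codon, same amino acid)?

5

Codon 1: CGA Arg / CGA Arg — identical.
Codon 2: AAC Asn / AAA Lys — nonsynonymous.
Codon 3: GAU Asp / GAC Asp — synonymous.
Codon 4: UUA Leu / CUU Leu — synonymous.
Codon 5: UAU Tyr / CCG Pro — nonsynonymous.
Codon 6: GAC Asp / GAU Asp — synonymous.
Codon 7: GAU Asp / GAC Asp — synonymous.
Codon 8: AUG Met / UUA Leu — nonsynonymous.
Codon 9: CUA Leu / CUG Leu — synonymous.
Codon 10: ACC Thr / AUC Ile — nonsynonymous.
Synonymous differences: 5.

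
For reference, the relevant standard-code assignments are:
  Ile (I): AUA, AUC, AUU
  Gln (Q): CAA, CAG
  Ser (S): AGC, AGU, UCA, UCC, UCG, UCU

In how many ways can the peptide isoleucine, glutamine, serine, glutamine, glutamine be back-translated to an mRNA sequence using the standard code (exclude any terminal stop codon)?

144

Ile: 3 codons.
Gln: 2 codons.
Ser: 6 codons.
Gln: 2 codons.
Gln: 2 codons.
3 × 2 × 6 × 2 × 2 = 144.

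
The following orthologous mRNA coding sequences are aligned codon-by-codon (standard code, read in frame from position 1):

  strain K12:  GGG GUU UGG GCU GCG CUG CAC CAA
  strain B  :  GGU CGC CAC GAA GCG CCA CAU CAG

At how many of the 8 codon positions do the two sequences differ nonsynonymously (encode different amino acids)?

Codon 1: GGG Gly / GGU Gly — synonymous.
Codon 2: GUU Val / CGC Arg — nonsynonymous.
Codon 3: UGG Trp / CAC His — nonsynonymous.
Codon 4: GCU Ala / GAA Glu — nonsynonymous.
Codon 5: GCG Ala / GCG Ala — identical.
Codon 6: CUG Leu / CCA Pro — nonsynonymous.
Codon 7: CAC His / CAU His — synonymous.
Codon 8: CAA Gln / CAG Gln — synonymous.
Nonsynonymous differences: 4.

4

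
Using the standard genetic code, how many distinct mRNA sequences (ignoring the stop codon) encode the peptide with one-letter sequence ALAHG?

768

Ala: 4 codons.
Leu: 6 codons.
Ala: 4 codons.
His: 2 codons.
Gly: 4 codons.
4 × 6 × 4 × 2 × 4 = 768.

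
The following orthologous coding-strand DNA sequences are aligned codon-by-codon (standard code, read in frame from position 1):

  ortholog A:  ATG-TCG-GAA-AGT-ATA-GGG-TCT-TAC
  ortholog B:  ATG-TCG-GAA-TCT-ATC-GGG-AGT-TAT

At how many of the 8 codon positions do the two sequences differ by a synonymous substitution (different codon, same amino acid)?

4

Codon 1: ATG Met / ATG Met — identical.
Codon 2: TCG Ser / TCG Ser — identical.
Codon 3: GAA Glu / GAA Glu — identical.
Codon 4: AGT Ser / TCT Ser — synonymous.
Codon 5: ATA Ile / ATC Ile — synonymous.
Codon 6: GGG Gly / GGG Gly — identical.
Codon 7: TCT Ser / AGT Ser — synonymous.
Codon 8: TAC Tyr / TAT Tyr — synonymous.
Synonymous differences: 4.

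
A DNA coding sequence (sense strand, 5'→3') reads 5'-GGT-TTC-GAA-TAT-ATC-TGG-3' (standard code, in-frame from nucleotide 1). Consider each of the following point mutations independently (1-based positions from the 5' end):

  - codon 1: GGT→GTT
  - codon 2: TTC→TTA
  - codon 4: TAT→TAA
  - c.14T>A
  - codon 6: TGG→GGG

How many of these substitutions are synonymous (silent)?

0

Codon 1: GGT (Gly) → GTT (Val) — missense.
Codon 2: TTC (Phe) → TTA (Leu) — missense.
Codon 4: TAT (Tyr) → TAA (Stop) — nonsense.
Codon 5: ATC (Ile) → AAC (Asn) — missense.
Codon 6: TGG (Trp) → GGG (Gly) — missense.
Synonymous: 0 of 5.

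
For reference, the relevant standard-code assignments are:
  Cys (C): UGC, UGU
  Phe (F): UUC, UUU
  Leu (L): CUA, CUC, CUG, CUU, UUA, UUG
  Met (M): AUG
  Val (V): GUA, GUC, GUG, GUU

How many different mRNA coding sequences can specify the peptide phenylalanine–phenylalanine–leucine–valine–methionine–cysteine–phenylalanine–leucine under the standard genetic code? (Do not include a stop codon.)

Phe: 2 codons.
Phe: 2 codons.
Leu: 6 codons.
Val: 4 codons.
Met: 1 codon.
Cys: 2 codons.
Phe: 2 codons.
Leu: 6 codons.
2 × 2 × 6 × 4 × 1 × 2 × 2 × 6 = 2304.

2304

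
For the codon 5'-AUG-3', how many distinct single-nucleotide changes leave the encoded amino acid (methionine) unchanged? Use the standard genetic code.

Position 1: none → 0 synonymous.
Position 2: none → 0 synonymous.
Position 3: none → 0 synonymous.
Total: 0 + 0 + 0 = 0.

0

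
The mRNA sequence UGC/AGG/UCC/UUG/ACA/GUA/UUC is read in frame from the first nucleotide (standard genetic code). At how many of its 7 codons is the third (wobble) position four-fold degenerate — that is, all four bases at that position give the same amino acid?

Codon 1 UGC (Cys): third position 2-fold.
Codon 2 AGG (Arg): third position 2-fold.
Codon 3 UCC (Ser): third position 4-fold.
Codon 4 UUG (Leu): third position 2-fold.
Codon 5 ACA (Thr): third position 4-fold.
Codon 6 GUA (Val): third position 4-fold.
Codon 7 UUC (Phe): third position 2-fold.
Four-fold degenerate third positions: 3.

3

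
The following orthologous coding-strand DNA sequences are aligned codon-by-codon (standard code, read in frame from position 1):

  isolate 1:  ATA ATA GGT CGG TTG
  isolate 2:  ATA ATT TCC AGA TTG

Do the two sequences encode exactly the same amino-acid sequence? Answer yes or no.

Codon 1: ATA Ile / ATA Ile — identical.
Codon 2: ATA Ile / ATT Ile — synonymous.
Codon 3: GGT Gly / TCC Ser — nonsynonymous.
Codon 4: CGG Arg / AGA Arg — synonymous.
Codon 5: TTG Leu / TTG Leu — identical.
Nonsynonymous differences: 1 → different protein.

no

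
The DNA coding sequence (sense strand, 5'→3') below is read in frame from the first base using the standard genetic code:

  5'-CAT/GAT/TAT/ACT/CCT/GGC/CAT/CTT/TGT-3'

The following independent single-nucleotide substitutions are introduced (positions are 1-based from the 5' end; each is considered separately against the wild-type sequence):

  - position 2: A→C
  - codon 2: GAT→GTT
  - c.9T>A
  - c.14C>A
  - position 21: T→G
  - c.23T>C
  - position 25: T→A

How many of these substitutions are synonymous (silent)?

Codon 1: CAT (His) → CCT (Pro) — missense.
Codon 2: GAT (Asp) → GTT (Val) — missense.
Codon 3: TAT (Tyr) → TAA (Stop) — nonsense.
Codon 5: CCT (Pro) → CAT (His) — missense.
Codon 7: CAT (His) → CAG (Gln) — missense.
Codon 8: CTT (Leu) → CCT (Pro) — missense.
Codon 9: TGT (Cys) → AGT (Ser) — missense.
Synonymous: 0 of 7.

0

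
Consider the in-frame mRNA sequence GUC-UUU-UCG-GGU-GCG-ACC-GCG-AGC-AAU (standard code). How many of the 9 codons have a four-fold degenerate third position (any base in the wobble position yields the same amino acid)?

6

Codon 1 GUC (Val): third position 4-fold.
Codon 2 UUU (Phe): third position 2-fold.
Codon 3 UCG (Ser): third position 4-fold.
Codon 4 GGU (Gly): third position 4-fold.
Codon 5 GCG (Ala): third position 4-fold.
Codon 6 ACC (Thr): third position 4-fold.
Codon 7 GCG (Ala): third position 4-fold.
Codon 8 AGC (Ser): third position 2-fold.
Codon 9 AAU (Asn): third position 2-fold.
Four-fold degenerate third positions: 6.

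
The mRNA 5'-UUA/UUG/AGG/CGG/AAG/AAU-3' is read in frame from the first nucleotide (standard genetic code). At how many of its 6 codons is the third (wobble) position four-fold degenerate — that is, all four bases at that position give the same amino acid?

1

Codon 1 UUA (Leu): third position 2-fold.
Codon 2 UUG (Leu): third position 2-fold.
Codon 3 AGG (Arg): third position 2-fold.
Codon 4 CGG (Arg): third position 4-fold.
Codon 5 AAG (Lys): third position 2-fold.
Codon 6 AAU (Asn): third position 2-fold.
Four-fold degenerate third positions: 1.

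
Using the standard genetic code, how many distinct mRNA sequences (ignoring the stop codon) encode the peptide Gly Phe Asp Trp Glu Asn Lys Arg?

768

Gly: 4 codons.
Phe: 2 codons.
Asp: 2 codons.
Trp: 1 codon.
Glu: 2 codons.
Asn: 2 codons.
Lys: 2 codons.
Arg: 6 codons.
4 × 2 × 2 × 1 × 2 × 2 × 2 × 6 = 768.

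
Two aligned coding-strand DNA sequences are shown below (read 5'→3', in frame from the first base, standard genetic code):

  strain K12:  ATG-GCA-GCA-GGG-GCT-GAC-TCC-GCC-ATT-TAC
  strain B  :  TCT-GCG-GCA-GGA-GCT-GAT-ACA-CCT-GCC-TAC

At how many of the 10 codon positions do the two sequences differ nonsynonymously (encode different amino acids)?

Codon 1: ATG Met / TCT Ser — nonsynonymous.
Codon 2: GCA Ala / GCG Ala — synonymous.
Codon 3: GCA Ala / GCA Ala — identical.
Codon 4: GGG Gly / GGA Gly — synonymous.
Codon 5: GCT Ala / GCT Ala — identical.
Codon 6: GAC Asp / GAT Asp — synonymous.
Codon 7: TCC Ser / ACA Thr — nonsynonymous.
Codon 8: GCC Ala / CCT Pro — nonsynonymous.
Codon 9: ATT Ile / GCC Ala — nonsynonymous.
Codon 10: TAC Tyr / TAC Tyr — identical.
Nonsynonymous differences: 4.

4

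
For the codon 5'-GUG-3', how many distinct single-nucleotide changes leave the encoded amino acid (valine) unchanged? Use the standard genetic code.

3

Position 1: none → 0 synonymous.
Position 2: none → 0 synonymous.
Position 3: GUU, GUC, GUA → 3 synonymous.
Total: 0 + 0 + 3 = 3.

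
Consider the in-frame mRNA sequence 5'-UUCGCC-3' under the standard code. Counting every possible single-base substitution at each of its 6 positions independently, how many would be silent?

4

Codon 1 (UUC, Phe): 1 synonymous substitution.
Codon 2 (GCC, Ala): 3 synonymous substitutions.
Total: 1 + 3 = 4.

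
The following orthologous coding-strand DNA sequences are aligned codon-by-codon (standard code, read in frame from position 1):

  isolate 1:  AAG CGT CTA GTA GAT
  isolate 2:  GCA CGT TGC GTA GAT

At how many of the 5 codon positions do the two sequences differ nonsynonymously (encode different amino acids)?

Codon 1: AAG Lys / GCA Ala — nonsynonymous.
Codon 2: CGT Arg / CGT Arg — identical.
Codon 3: CTA Leu / TGC Cys — nonsynonymous.
Codon 4: GTA Val / GTA Val — identical.
Codon 5: GAT Asp / GAT Asp — identical.
Nonsynonymous differences: 2.

2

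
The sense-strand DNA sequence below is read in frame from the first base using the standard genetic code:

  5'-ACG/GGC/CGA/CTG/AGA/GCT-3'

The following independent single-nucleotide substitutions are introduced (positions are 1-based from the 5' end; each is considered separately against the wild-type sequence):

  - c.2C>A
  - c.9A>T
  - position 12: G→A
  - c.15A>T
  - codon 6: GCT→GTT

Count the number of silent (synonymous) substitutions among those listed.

2

Codon 1: ACG (Thr) → AAG (Lys) — missense.
Codon 3: CGA (Arg) → CGT (Arg) — synonymous.
Codon 4: CTG (Leu) → CTA (Leu) — synonymous.
Codon 5: AGA (Arg) → AGT (Ser) — missense.
Codon 6: GCT (Ala) → GTT (Val) — missense.
Synonymous: 2 of 5.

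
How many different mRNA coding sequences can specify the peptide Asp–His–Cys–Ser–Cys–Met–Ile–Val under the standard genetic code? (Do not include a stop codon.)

Asp: 2 codons.
His: 2 codons.
Cys: 2 codons.
Ser: 6 codons.
Cys: 2 codons.
Met: 1 codon.
Ile: 3 codons.
Val: 4 codons.
2 × 2 × 2 × 6 × 2 × 1 × 3 × 4 = 1152.

1152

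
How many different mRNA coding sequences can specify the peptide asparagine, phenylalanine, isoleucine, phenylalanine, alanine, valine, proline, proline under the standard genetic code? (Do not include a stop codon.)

6144

Asn: 2 codons.
Phe: 2 codons.
Ile: 3 codons.
Phe: 2 codons.
Ala: 4 codons.
Val: 4 codons.
Pro: 4 codons.
Pro: 4 codons.
2 × 2 × 3 × 2 × 4 × 4 × 4 × 4 = 6144.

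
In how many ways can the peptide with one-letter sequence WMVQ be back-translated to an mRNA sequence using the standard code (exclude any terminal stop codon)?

Trp: 1 codon.
Met: 1 codon.
Val: 4 codons.
Gln: 2 codons.
1 × 1 × 4 × 2 = 8.

8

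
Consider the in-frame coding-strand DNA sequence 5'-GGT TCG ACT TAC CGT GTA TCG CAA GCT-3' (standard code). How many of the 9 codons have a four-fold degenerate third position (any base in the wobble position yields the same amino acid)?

Codon 1 GGT (Gly): third position 4-fold.
Codon 2 TCG (Ser): third position 4-fold.
Codon 3 ACT (Thr): third position 4-fold.
Codon 4 TAC (Tyr): third position 2-fold.
Codon 5 CGT (Arg): third position 4-fold.
Codon 6 GTA (Val): third position 4-fold.
Codon 7 TCG (Ser): third position 4-fold.
Codon 8 CAA (Gln): third position 2-fold.
Codon 9 GCT (Ala): third position 4-fold.
Four-fold degenerate third positions: 7.

7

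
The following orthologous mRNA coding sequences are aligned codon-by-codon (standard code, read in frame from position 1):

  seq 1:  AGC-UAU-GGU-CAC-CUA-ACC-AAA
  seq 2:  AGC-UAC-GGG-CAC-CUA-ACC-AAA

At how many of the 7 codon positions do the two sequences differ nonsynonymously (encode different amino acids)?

Codon 1: AGC Ser / AGC Ser — identical.
Codon 2: UAU Tyr / UAC Tyr — synonymous.
Codon 3: GGU Gly / GGG Gly — synonymous.
Codon 4: CAC His / CAC His — identical.
Codon 5: CUA Leu / CUA Leu — identical.
Codon 6: ACC Thr / ACC Thr — identical.
Codon 7: AAA Lys / AAA Lys — identical.
Nonsynonymous differences: 0.

0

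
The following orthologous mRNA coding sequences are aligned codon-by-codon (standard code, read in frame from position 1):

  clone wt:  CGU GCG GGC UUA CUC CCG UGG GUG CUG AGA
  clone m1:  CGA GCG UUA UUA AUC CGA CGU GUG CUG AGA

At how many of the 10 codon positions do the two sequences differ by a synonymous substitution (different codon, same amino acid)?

1

Codon 1: CGU Arg / CGA Arg — synonymous.
Codon 2: GCG Ala / GCG Ala — identical.
Codon 3: GGC Gly / UUA Leu — nonsynonymous.
Codon 4: UUA Leu / UUA Leu — identical.
Codon 5: CUC Leu / AUC Ile — nonsynonymous.
Codon 6: CCG Pro / CGA Arg — nonsynonymous.
Codon 7: UGG Trp / CGU Arg — nonsynonymous.
Codon 8: GUG Val / GUG Val — identical.
Codon 9: CUG Leu / CUG Leu — identical.
Codon 10: AGA Arg / AGA Arg — identical.
Synonymous differences: 1.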